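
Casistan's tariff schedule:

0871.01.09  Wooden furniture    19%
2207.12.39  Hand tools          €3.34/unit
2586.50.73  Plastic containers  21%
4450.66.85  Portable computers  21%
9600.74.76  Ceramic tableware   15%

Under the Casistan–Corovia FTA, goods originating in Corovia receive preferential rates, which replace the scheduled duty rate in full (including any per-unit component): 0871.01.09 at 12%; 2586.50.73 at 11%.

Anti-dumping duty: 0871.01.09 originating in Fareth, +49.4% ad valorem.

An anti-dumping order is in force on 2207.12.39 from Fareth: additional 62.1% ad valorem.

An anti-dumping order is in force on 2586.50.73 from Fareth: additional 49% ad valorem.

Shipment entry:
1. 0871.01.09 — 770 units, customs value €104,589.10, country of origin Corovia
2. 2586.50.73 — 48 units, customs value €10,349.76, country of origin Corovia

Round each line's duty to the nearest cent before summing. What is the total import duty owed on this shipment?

€13,689.16

Line 1 (0871.01.09, Corovia, 770 units, €104,589.10):
Base rate for 0871.01.09 is 19%.
Origin Corovia qualifies under the Casistan–Corovia agreement and 0871.01.09 is covered: preferential rate 12% applies instead.
The additional-duty order on 0871.01.09 targets Fareth, not Corovia; it does not apply.
Duty = €104,589.10 × 12% = €12,550.69.
Line 2 (2586.50.73, Corovia, 48 units, €10,349.76):
Base rate for 2586.50.73 is 21%.
Origin Corovia qualifies under the Casistan–Corovia agreement and 2586.50.73 is covered: preferential rate 11% applies instead.
The additional-duty order on 2586.50.73 targets Fareth, not Corovia; it does not apply.
Duty = €10,349.76 × 11% = €1,138.47.
Total = €12,550.69 + €1,138.47 = €13,689.16.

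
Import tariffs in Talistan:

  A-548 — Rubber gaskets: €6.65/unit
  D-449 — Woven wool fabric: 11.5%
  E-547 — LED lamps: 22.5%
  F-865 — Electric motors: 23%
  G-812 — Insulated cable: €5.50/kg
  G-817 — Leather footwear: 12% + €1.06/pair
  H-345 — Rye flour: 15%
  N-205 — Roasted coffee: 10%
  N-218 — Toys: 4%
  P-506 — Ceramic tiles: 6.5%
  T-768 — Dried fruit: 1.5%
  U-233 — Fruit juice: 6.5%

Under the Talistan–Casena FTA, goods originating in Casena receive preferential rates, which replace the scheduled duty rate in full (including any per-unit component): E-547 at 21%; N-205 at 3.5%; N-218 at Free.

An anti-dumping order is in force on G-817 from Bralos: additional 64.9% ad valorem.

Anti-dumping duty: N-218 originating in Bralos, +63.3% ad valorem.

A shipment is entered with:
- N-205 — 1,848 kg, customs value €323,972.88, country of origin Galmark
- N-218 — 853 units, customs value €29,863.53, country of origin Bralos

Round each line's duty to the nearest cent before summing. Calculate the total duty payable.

€52,495.45

Line 1 (N-205, Galmark, 1,848 kg, €323,972.88):
Base rate for N-205 is 10%.
N-205 has an FTA preferential rate, but origin Galmark is not Casena; base rate stands.
Duty = €323,972.88 × 10% = €32,397.29.
Line 2 (N-218, Bralos, 853 units, €29,863.53):
Base rate for N-218 is 4%.
N-218 has an FTA preferential rate, but origin Bralos is not Casena; base rate stands.
Additional duty on N-218 from Bralos: +63.3%. Applied ad valorem rate: 4% + 63.3% = 67.3%.
Duty = €29,863.53 × 67.3% = €20,098.16.
Total = €32,397.29 + €20,098.16 = €52,495.45.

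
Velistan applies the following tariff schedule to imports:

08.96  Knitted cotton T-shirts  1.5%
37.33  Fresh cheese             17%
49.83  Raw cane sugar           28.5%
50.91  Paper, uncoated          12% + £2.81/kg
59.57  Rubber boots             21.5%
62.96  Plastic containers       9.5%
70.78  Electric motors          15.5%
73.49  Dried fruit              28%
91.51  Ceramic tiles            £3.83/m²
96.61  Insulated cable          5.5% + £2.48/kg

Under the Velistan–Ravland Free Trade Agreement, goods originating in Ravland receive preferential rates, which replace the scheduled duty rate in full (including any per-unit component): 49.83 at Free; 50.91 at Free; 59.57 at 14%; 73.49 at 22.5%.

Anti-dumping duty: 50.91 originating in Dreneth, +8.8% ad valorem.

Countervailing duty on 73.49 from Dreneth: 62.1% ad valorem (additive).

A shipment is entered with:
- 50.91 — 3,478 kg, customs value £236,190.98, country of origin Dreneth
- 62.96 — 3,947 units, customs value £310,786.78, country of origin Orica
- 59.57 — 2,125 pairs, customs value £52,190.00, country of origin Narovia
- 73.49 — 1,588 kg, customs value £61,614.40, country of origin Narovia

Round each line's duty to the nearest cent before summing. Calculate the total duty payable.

Line 1 (50.91, Dreneth, 3,478 kg, £236,190.98):
Base rate for 50.91 is 12% + £2.81/kg.
50.91 has an FTA preferential rate, but origin Dreneth is not Ravland; base rate stands.
Additional duty on 50.91 from Dreneth: +8.8%. Applied ad valorem rate: 12% + 8.8% = 20.8%.
Duty = £236,190.98 × 20.8% + 3,478 × £2.81 = £58,900.90.
Line 2 (62.96, Orica, 3,947 units, £310,786.78):
Base rate for 62.96 is 9.5%.
Duty = £310,786.78 × 9.5% = £29,524.74.
Line 3 (59.57, Narovia, 2,125 pairs, £52,190.00):
Base rate for 59.57 is 21.5%.
59.57 has an FTA preferential rate, but origin Narovia is not Ravland; base rate stands.
Duty = £52,190.00 × 21.5% = £11,220.85.
Line 4 (73.49, Narovia, 1,588 kg, £61,614.40):
Base rate for 73.49 is 28%.
73.49 has an FTA preferential rate, but origin Narovia is not Ravland; base rate stands.
The additional-duty order on 73.49 targets Dreneth, not Narovia; it does not apply.
Duty = £61,614.40 × 28% = £17,252.03.
Total = £58,900.90 + £29,524.74 + £11,220.85 + £17,252.03 = £116,898.52.

£116,898.52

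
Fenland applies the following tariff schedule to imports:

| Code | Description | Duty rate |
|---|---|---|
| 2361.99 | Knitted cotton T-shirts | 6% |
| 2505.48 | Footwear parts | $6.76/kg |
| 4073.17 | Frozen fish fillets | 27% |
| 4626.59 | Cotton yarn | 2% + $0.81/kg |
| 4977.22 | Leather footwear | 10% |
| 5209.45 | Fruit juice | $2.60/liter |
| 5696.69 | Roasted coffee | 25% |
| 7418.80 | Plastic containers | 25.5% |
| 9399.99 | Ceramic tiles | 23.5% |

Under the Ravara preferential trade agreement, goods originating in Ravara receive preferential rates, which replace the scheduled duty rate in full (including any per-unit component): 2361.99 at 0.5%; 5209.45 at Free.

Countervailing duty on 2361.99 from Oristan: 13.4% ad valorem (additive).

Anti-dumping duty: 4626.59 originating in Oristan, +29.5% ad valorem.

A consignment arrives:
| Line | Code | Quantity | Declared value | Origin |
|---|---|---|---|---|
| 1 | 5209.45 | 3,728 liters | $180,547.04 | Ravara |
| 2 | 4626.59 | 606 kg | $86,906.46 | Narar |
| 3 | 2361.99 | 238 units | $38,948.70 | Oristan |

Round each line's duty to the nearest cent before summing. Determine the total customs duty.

Line 1 (5209.45, Ravara, 3,728 liters, $180,547.04):
Base rate for 5209.45 is $2.60/liter.
Origin Ravara qualifies under the Fenland–Ravara agreement and 5209.45 is covered: preferential rate Free applies instead.
Duty = $180,547.04 × 0% = $0.00.
Line 2 (4626.59, Narar, 606 kg, $86,906.46):
Base rate for 4626.59 is 2% + $0.81/kg.
The additional-duty order on 4626.59 targets Oristan, not Narar; it does not apply.
Duty = $86,906.46 × 2% + 606 × $0.81 = $2,228.99.
Line 3 (2361.99, Oristan, 238 units, $38,948.70):
Base rate for 2361.99 is 6%.
2361.99 has an FTA preferential rate, but origin Oristan is not Ravara; base rate stands.
Additional duty on 2361.99 from Oristan: +13.4%. Applied ad valorem rate: 6% + 13.4% = 19.4%.
Duty = $38,948.70 × 19.4% = $7,556.05.
Total = $0.00 + $2,228.99 + $7,556.05 = $9,785.04.

$9,785.04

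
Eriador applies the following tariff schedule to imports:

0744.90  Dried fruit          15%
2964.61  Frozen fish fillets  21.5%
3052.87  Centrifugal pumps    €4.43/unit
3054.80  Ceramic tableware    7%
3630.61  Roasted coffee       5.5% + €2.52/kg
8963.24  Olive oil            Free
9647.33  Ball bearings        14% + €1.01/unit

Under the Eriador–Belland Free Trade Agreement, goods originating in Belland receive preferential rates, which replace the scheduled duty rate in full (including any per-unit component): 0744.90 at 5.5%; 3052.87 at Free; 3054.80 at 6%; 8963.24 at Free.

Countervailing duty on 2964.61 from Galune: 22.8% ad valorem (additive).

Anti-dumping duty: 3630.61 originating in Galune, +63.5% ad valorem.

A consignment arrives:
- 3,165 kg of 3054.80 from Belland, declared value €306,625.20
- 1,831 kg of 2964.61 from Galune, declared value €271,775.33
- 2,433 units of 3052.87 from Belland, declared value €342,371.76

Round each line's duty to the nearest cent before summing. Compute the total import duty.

€138,793.98

Line 1 (3054.80, Belland, 3,165 kg, €306,625.20):
Base rate for 3054.80 is 7%.
Origin Belland qualifies under the Eriador–Belland agreement and 3054.80 is covered: preferential rate 6% applies instead.
Duty = €306,625.20 × 6% = €18,397.51.
Line 2 (2964.61, Galune, 1,831 kg, €271,775.33):
Base rate for 2964.61 is 21.5%.
Additional duty on 2964.61 from Galune: +22.8%. Applied ad valorem rate: 21.5% + 22.8% = 44.3%.
Duty = €271,775.33 × 44.3% = €120,396.47.
Line 3 (3052.87, Belland, 2,433 units, €342,371.76):
Base rate for 3052.87 is €4.43/unit.
Origin Belland qualifies under the Eriador–Belland agreement and 3052.87 is covered: preferential rate Free applies instead.
Duty = €342,371.76 × 0% = €0.00.
Total = €18,397.51 + €120,396.47 + €0.00 = €138,793.98.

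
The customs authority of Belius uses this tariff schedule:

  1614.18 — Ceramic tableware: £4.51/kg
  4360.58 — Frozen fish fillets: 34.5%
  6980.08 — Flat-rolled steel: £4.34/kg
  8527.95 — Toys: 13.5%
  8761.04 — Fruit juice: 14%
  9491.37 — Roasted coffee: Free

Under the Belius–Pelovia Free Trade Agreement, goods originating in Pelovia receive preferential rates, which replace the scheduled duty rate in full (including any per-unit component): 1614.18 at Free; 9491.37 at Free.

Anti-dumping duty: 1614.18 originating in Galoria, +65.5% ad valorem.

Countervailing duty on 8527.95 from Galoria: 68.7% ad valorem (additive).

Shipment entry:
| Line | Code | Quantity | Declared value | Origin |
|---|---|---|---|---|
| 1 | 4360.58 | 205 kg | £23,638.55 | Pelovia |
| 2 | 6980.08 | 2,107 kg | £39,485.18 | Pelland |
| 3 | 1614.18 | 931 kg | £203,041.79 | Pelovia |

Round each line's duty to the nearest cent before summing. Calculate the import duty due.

Line 1 (4360.58, Pelovia, 205 kg, £23,638.55):
Base rate for 4360.58 is 34.5%.
Origin Pelovia is the FTA partner but 4360.58 is not on the preference list; base rate stands.
Duty = £23,638.55 × 34.5% = £8,155.30.
Line 2 (6980.08, Pelland, 2,107 kg, £39,485.18):
Base rate for 6980.08 is £4.34/kg.
Duty = 2,107 × £4.34 = £9,144.38.
Line 3 (1614.18, Pelovia, 931 kg, £203,041.79):
Base rate for 1614.18 is £4.51/kg.
Origin Pelovia qualifies under the Belius–Pelovia agreement and 1614.18 is covered: preferential rate Free applies instead.
The additional-duty order on 1614.18 targets Galoria, not Pelovia; it does not apply.
Duty = £203,041.79 × 0% = £0.00.
Total = £8,155.30 + £9,144.38 + £0.00 = £17,299.68.

£17,299.68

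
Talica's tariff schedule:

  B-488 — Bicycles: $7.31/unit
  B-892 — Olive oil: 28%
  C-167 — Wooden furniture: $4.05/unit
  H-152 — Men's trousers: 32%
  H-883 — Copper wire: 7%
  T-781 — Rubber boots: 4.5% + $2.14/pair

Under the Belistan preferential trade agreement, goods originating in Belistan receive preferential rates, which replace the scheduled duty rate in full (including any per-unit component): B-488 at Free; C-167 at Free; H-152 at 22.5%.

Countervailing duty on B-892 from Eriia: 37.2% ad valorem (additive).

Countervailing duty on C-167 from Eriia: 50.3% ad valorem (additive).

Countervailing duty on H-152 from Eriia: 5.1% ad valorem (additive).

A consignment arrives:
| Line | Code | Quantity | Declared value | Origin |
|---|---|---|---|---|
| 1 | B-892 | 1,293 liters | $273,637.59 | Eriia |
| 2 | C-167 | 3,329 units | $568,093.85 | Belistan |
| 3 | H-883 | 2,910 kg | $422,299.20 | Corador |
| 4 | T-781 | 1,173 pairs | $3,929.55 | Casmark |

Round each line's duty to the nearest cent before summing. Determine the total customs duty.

$210,659.70

Line 1 (B-892, Eriia, 1,293 liters, $273,637.59):
Base rate for B-892 is 28%.
Additional duty on B-892 from Eriia: +37.2%. Applied ad valorem rate: 28% + 37.2% = 65.2%.
Duty = $273,637.59 × 65.2% = $178,411.71.
Line 2 (C-167, Belistan, 3,329 units, $568,093.85):
Base rate for C-167 is $4.05/unit.
Origin Belistan qualifies under the Talica–Belistan agreement and C-167 is covered: preferential rate Free applies instead.
The additional-duty order on C-167 targets Eriia, not Belistan; it does not apply.
Duty = $568,093.85 × 0% = $0.00.
Line 3 (H-883, Corador, 2,910 kg, $422,299.20):
Base rate for H-883 is 7%.
Duty = $422,299.20 × 7% = $29,560.94.
Line 4 (T-781, Casmark, 1,173 pairs, $3,929.55):
Base rate for T-781 is 4.5% + $2.14/pair.
Duty = $3,929.55 × 4.5% + 1,173 × $2.14 = $2,687.05.
Total = $178,411.71 + $0.00 + $29,560.94 + $2,687.05 = $210,659.70.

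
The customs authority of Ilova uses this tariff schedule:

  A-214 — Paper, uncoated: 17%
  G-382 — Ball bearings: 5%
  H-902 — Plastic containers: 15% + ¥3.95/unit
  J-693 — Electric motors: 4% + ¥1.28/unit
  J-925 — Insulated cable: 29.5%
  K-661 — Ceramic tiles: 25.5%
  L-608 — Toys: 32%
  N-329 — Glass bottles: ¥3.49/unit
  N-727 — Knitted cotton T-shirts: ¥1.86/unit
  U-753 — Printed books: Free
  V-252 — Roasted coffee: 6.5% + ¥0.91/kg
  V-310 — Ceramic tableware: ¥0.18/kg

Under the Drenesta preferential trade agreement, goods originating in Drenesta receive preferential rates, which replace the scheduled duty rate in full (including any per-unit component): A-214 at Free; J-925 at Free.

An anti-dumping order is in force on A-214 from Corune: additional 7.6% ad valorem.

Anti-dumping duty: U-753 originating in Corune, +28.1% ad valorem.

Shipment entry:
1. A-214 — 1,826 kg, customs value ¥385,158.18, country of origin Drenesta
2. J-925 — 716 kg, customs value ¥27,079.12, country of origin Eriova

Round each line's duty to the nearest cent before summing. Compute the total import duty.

¥7,988.34

Line 1 (A-214, Drenesta, 1,826 kg, ¥385,158.18):
Base rate for A-214 is 17%.
Origin Drenesta qualifies under the Ilova–Drenesta agreement and A-214 is covered: preferential rate Free applies instead.
The additional-duty order on A-214 targets Corune, not Drenesta; it does not apply.
Duty = ¥385,158.18 × 0% = ¥0.00.
Line 2 (J-925, Eriova, 716 kg, ¥27,079.12):
Base rate for J-925 is 29.5%.
J-925 has an FTA preferential rate, but origin Eriova is not Drenesta; base rate stands.
Duty = ¥27,079.12 × 29.5% = ¥7,988.34.
Total = ¥0.00 + ¥7,988.34 = ¥7,988.34.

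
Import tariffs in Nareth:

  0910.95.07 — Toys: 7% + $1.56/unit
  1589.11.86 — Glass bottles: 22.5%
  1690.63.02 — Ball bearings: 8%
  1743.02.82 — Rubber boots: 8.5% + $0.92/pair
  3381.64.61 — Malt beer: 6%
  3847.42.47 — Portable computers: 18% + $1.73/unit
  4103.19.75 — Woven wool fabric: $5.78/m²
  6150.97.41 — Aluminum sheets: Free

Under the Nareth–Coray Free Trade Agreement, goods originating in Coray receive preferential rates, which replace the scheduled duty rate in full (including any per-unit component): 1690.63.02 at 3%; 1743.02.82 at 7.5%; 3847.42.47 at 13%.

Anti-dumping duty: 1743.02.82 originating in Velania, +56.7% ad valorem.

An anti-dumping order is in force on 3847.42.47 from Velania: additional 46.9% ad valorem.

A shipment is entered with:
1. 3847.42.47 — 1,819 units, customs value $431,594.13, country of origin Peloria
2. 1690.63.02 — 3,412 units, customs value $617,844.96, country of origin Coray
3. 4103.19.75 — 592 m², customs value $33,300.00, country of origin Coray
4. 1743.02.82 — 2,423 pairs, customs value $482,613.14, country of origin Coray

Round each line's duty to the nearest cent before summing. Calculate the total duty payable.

$138,986.91

Line 1 (3847.42.47, Peloria, 1,819 units, $431,594.13):
Base rate for 3847.42.47 is 18% + $1.73/unit.
3847.42.47 has an FTA preferential rate, but origin Peloria is not Coray; base rate stands.
The additional-duty order on 3847.42.47 targets Velania, not Peloria; it does not apply.
Duty = $431,594.13 × 18% + 1,819 × $1.73 = $80,833.81.
Line 2 (1690.63.02, Coray, 3,412 units, $617,844.96):
Base rate for 1690.63.02 is 8%.
Origin Coray qualifies under the Nareth–Coray agreement and 1690.63.02 is covered: preferential rate 3% applies instead.
Duty = $617,844.96 × 3% = $18,535.35.
Line 3 (4103.19.75, Coray, 592 m², $33,300.00):
Base rate for 4103.19.75 is $5.78/m².
Origin Coray is the FTA partner but 4103.19.75 is not on the preference list; base rate stands.
Duty = 592 × $5.78 = $3,421.76.
Line 4 (1743.02.82, Coray, 2,423 pairs, $482,613.14):
Base rate for 1743.02.82 is 8.5% + $0.92/pair.
Origin Coray qualifies under the Nareth–Coray agreement and 1743.02.82 is covered: preferential rate 7.5% applies instead.
The additional-duty order on 1743.02.82 targets Velania, not Coray; it does not apply.
Duty = $482,613.14 × 7.5% = $36,195.99.
Total = $80,833.81 + $18,535.35 + $3,421.76 + $36,195.99 = $138,986.91.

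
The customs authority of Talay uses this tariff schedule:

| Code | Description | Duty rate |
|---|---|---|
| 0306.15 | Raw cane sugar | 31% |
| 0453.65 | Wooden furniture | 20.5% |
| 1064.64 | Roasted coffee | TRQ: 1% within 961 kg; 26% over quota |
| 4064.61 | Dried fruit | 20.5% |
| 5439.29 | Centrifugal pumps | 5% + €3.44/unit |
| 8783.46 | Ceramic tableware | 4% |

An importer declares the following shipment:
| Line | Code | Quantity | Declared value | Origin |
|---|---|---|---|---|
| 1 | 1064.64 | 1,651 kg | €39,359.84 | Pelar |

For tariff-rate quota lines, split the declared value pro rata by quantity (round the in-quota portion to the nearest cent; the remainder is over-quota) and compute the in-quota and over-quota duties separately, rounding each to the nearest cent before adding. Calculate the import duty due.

€4,506.00

Line 1 (1064.64, Pelar, 1,651 kg, €39,359.84):
Code 1064.64 is under a tariff-rate quota (threshold 961 kg). In-quota: 961 kg at 1%; over-quota: 690 kg at 26%.
Pro-rata value split: in-quota = €39,359.84 × 961/1,651 = €22,910.24; over-quota = €39,359.84 − €22,910.24 = €16,449.60.
In-quota duty = €22,910.24 × 1% = €229.10. Over-quota duty = €16,449.60 × 26% = €4,276.90.
Line duty = €229.10 + €4,276.90 = €4,506.00.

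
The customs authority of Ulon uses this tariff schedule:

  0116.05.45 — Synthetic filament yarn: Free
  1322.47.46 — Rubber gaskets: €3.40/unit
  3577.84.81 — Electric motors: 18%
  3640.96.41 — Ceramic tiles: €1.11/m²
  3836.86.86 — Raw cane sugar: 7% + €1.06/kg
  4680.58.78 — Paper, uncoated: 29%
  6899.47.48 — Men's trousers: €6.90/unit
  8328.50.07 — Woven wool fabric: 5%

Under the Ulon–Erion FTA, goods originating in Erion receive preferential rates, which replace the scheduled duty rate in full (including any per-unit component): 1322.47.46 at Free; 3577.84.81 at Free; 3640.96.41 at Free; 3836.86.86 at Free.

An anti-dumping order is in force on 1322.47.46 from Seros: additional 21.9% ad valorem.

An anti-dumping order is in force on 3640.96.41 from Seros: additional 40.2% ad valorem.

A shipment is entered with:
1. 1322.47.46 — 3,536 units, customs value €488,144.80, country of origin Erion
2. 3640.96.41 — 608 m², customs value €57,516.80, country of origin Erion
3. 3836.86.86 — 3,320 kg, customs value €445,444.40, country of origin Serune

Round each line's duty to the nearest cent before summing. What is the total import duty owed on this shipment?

€34,700.31

Line 1 (1322.47.46, Erion, 3,536 units, €488,144.80):
Base rate for 1322.47.46 is €3.40/unit.
Origin Erion qualifies under the Ulon–Erion agreement and 1322.47.46 is covered: preferential rate Free applies instead.
The additional-duty order on 1322.47.46 targets Seros, not Erion; it does not apply.
Duty = €488,144.80 × 0% = €0.00.
Line 2 (3640.96.41, Erion, 608 m², €57,516.80):
Base rate for 3640.96.41 is €1.11/m².
Origin Erion qualifies under the Ulon–Erion agreement and 3640.96.41 is covered: preferential rate Free applies instead.
The additional-duty order on 3640.96.41 targets Seros, not Erion; it does not apply.
Duty = €57,516.80 × 0% = €0.00.
Line 3 (3836.86.86, Serune, 3,320 kg, €445,444.40):
Base rate for 3836.86.86 is 7% + €1.06/kg.
3836.86.86 has an FTA preferential rate, but origin Serune is not Erion; base rate stands.
Duty = €445,444.40 × 7% + 3,320 × €1.06 = €34,700.31.
Total = €0.00 + €0.00 + €34,700.31 = €34,700.31.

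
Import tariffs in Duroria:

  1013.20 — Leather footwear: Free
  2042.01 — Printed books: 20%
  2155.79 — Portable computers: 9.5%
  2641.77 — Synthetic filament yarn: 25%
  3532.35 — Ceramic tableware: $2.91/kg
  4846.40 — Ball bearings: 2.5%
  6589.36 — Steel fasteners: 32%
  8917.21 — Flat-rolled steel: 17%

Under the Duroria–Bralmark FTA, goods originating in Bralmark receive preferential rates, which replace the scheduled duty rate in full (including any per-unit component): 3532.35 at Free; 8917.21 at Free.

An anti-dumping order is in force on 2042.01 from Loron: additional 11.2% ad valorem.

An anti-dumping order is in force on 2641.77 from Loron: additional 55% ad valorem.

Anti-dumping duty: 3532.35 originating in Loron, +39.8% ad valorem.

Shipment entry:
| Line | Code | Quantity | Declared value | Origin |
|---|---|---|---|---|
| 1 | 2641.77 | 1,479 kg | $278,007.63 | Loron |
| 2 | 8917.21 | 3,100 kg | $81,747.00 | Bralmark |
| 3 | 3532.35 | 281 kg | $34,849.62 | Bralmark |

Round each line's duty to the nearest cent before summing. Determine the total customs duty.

$222,406.10

Line 1 (2641.77, Loron, 1,479 kg, $278,007.63):
Base rate for 2641.77 is 25%.
Additional duty on 2641.77 from Loron: +55%. Applied ad valorem rate: 25% + 55% = 80%.
Duty = $278,007.63 × 80% = $222,406.10.
Line 2 (8917.21, Bralmark, 3,100 kg, $81,747.00):
Base rate for 8917.21 is 17%.
Origin Bralmark qualifies under the Duroria–Bralmark agreement and 8917.21 is covered: preferential rate Free applies instead.
Duty = $81,747.00 × 0% = $0.00.
Line 3 (3532.35, Bralmark, 281 kg, $34,849.62):
Base rate for 3532.35 is $2.91/kg.
Origin Bralmark qualifies under the Duroria–Bralmark agreement and 3532.35 is covered: preferential rate Free applies instead.
The additional-duty order on 3532.35 targets Loron, not Bralmark; it does not apply.
Duty = $34,849.62 × 0% = $0.00.
Total = $222,406.10 + $0.00 + $0.00 = $222,406.10.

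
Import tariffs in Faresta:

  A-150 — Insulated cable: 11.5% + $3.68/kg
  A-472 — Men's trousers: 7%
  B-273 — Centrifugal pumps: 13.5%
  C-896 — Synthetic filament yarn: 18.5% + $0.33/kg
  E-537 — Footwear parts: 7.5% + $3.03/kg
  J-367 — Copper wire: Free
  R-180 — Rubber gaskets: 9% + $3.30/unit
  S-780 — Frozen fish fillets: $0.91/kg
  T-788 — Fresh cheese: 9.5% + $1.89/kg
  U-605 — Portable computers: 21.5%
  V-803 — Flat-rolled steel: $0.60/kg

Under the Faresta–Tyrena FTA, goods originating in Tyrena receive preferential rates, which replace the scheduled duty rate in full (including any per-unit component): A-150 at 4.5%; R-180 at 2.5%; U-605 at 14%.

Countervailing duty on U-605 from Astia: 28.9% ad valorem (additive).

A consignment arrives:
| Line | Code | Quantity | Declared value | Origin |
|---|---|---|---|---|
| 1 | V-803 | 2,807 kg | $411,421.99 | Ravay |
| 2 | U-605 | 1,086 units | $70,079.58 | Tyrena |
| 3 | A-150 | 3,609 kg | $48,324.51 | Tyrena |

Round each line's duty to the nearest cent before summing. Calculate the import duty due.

$13,669.94

Line 1 (V-803, Ravay, 2,807 kg, $411,421.99):
Base rate for V-803 is $0.60/kg.
Duty = 2,807 × $0.60 = $1,684.20.
Line 2 (U-605, Tyrena, 1,086 units, $70,079.58):
Base rate for U-605 is 21.5%.
Origin Tyrena qualifies under the Faresta–Tyrena agreement and U-605 is covered: preferential rate 14% applies instead.
The additional-duty order on U-605 targets Astia, not Tyrena; it does not apply.
Duty = $70,079.58 × 14% = $9,811.14.
Line 3 (A-150, Tyrena, 3,609 kg, $48,324.51):
Base rate for A-150 is 11.5% + $3.68/kg.
Origin Tyrena qualifies under the Faresta–Tyrena agreement and A-150 is covered: preferential rate 4.5% applies instead.
Duty = $48,324.51 × 4.5% = $2,174.60.
Total = $1,684.20 + $9,811.14 + $2,174.60 = $13,669.94.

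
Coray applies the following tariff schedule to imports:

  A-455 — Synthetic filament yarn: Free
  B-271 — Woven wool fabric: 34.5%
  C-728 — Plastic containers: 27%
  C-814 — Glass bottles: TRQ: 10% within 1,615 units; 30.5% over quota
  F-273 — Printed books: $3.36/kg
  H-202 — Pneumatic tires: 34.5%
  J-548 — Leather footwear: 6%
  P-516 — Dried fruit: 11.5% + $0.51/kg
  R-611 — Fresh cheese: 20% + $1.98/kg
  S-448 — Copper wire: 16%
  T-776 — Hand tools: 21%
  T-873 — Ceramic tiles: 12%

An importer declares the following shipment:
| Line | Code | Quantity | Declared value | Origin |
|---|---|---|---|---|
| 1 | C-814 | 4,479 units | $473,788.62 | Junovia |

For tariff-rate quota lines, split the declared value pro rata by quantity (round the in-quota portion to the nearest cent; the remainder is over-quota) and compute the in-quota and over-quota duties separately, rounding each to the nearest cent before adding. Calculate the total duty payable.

$109,484.42

Line 1 (C-814, Junovia, 4,479 units, $473,788.62):
Code C-814 is under a tariff-rate quota (threshold 1,615 units). In-quota: 1,615 units at 10%; over-quota: 2,864 units at 30.5%.
Pro-rata value split: in-quota = $473,788.62 × 1,615/4,479 = $170,834.70; over-quota = $473,788.62 − $170,834.70 = $302,953.92.
In-quota duty = $170,834.70 × 10% = $17,083.47. Over-quota duty = $302,953.92 × 30.5% = $92,400.95.
Line duty = $17,083.47 + $92,400.95 = $109,484.42.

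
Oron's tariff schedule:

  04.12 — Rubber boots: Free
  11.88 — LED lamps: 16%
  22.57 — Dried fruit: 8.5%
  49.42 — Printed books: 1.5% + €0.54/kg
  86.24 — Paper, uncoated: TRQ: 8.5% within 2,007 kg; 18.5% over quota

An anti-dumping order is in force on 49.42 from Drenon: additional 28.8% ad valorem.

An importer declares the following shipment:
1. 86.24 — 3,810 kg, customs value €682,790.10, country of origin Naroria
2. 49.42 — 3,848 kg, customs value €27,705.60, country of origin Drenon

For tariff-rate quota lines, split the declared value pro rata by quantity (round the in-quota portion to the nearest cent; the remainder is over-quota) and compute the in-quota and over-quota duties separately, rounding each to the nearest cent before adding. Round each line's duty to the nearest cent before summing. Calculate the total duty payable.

€100,821.44

Line 1 (86.24, Naroria, 3,810 kg, €682,790.10):
Code 86.24 is under a tariff-rate quota (threshold 2,007 kg). In-quota: 2,007 kg at 8.5%; over-quota: 1,803 kg at 18.5%.
Pro-rata value split: in-quota = €682,790.10 × 2,007/3,810 = €359,674.47; over-quota = €682,790.10 − €359,674.47 = €323,115.63.
In-quota duty = €359,674.47 × 8.5% = €30,572.33. Over-quota duty = €323,115.63 × 18.5% = €59,776.39.
Line duty = €30,572.33 + €59,776.39 = €90,348.72.
Line 2 (49.42, Drenon, 3,848 kg, €27,705.60):
Base rate for 49.42 is 1.5% + €0.54/kg.
Additional duty on 49.42 from Drenon: +28.8%. Applied ad valorem rate: 1.5% + 28.8% = 30.3%.
Duty = €27,705.60 × 30.3% + 3,848 × €0.54 = €10,472.72.
Total = €90,348.72 + €10,472.72 = €100,821.44.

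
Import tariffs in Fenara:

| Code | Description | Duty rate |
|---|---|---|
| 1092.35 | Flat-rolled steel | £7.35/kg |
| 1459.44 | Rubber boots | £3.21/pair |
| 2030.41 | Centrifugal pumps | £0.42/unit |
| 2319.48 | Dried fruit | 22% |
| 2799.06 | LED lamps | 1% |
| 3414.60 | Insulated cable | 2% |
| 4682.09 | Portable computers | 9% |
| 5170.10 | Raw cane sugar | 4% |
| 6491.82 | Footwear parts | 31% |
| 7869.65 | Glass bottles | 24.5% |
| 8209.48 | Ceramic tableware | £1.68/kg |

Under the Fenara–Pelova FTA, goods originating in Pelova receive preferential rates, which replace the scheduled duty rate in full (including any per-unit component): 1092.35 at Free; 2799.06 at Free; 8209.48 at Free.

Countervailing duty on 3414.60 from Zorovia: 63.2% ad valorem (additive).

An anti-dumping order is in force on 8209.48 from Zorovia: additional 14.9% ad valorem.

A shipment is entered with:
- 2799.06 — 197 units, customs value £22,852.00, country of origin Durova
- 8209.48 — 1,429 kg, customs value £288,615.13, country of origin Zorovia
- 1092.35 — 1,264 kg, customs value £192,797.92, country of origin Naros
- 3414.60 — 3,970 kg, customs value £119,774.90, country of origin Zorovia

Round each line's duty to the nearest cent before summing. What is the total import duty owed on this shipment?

£133,016.52

Line 1 (2799.06, Durova, 197 units, £22,852.00):
Base rate for 2799.06 is 1%.
2799.06 has an FTA preferential rate, but origin Durova is not Pelova; base rate stands.
Duty = £22,852.00 × 1% = £228.52.
Line 2 (8209.48, Zorovia, 1,429 kg, £288,615.13):
Base rate for 8209.48 is £1.68/kg.
8209.48 has an FTA preferential rate, but origin Zorovia is not Pelova; base rate stands.
Additional duty on 8209.48 from Zorovia: +14.9% ad valorem. Applied ad valorem rate = 14.9%.
Duty = £288,615.13 × 14.9% + 1,429 × £1.68 = £45,404.37.
Line 3 (1092.35, Naros, 1,264 kg, £192,797.92):
Base rate for 1092.35 is £7.35/kg.
1092.35 has an FTA preferential rate, but origin Naros is not Pelova; base rate stands.
Duty = 1,264 × £7.35 = £9,290.40.
Line 4 (3414.60, Zorovia, 3,970 kg, £119,774.90):
Base rate for 3414.60 is 2%.
Additional duty on 3414.60 from Zorovia: +63.2%. Applied ad valorem rate: 2% + 63.2% = 65.2%.
Duty = £119,774.90 × 65.2% = £78,093.23.
Total = £228.52 + £45,404.37 + £9,290.40 + £78,093.23 = £133,016.52.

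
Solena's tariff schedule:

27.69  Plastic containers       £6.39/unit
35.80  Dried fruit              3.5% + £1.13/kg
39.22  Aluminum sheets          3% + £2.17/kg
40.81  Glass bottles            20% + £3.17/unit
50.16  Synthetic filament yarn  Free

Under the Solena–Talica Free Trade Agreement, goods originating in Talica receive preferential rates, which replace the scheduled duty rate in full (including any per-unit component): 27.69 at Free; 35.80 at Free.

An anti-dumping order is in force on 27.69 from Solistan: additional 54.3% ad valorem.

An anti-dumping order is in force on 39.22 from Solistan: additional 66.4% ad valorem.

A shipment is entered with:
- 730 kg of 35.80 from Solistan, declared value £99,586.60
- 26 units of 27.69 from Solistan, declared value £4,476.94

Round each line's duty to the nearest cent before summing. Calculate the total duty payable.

£6,907.55

Line 1 (35.80, Solistan, 730 kg, £99,586.60):
Base rate for 35.80 is 3.5% + £1.13/kg.
35.80 has an FTA preferential rate, but origin Solistan is not Talica; base rate stands.
Duty = £99,586.60 × 3.5% + 730 × £1.13 = £4,310.43.
Line 2 (27.69, Solistan, 26 units, £4,476.94):
Base rate for 27.69 is £6.39/unit.
27.69 has an FTA preferential rate, but origin Solistan is not Talica; base rate stands.
Additional duty on 27.69 from Solistan: +54.3% ad valorem. Applied ad valorem rate = 54.3%.
Duty = £4,476.94 × 54.3% + 26 × £6.39 = £2,597.12.
Total = £4,310.43 + £2,597.12 = £6,907.55.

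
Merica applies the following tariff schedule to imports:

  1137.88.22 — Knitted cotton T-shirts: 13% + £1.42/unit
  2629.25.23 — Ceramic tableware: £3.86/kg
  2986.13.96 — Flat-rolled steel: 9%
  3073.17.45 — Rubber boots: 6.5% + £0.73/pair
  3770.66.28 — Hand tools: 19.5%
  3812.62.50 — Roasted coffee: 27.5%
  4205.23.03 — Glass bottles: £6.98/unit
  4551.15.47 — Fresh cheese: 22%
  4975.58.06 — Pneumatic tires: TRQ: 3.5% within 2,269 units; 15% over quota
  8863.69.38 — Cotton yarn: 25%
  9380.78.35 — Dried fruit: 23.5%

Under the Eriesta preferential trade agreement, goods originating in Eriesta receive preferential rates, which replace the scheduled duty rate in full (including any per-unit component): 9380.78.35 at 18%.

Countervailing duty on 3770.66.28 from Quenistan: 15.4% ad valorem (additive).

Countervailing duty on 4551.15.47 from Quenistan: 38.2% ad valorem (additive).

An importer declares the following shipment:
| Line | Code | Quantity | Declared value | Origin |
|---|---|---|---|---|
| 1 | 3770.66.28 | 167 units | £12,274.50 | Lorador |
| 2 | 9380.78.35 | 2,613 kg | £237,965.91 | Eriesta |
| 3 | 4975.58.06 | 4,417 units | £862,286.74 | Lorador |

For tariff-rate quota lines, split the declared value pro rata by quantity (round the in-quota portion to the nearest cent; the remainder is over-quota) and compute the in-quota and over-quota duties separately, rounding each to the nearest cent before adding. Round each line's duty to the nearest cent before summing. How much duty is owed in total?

£123,630.67

Line 1 (3770.66.28, Lorador, 167 units, £12,274.50):
Base rate for 3770.66.28 is 19.5%.
The additional-duty order on 3770.66.28 targets Quenistan, not Lorador; it does not apply.
Duty = £12,274.50 × 19.5% = £2,393.53.
Line 2 (9380.78.35, Eriesta, 2,613 kg, £237,965.91):
Base rate for 9380.78.35 is 23.5%.
Origin Eriesta qualifies under the Merica–Eriesta agreement and 9380.78.35 is covered: preferential rate 18% applies instead.
Duty = £237,965.91 × 18% = £42,833.86.
Line 3 (4975.58.06, Lorador, 4,417 units, £862,286.74):
Code 4975.58.06 is under a tariff-rate quota (threshold 2,269 units). In-quota: 2,269 units at 3.5%; over-quota: 2,148 units at 15%.
Pro-rata value split: in-quota = £862,286.74 × 2,269/4,417 = £442,954.18; over-quota = £862,286.74 − £442,954.18 = £419,332.56.
In-quota duty = £442,954.18 × 3.5% = £15,503.40. Over-quota duty = £419,332.56 × 15% = £62,899.88.
Line duty = £15,503.40 + £62,899.88 = £78,403.28.
Total = £2,393.53 + £42,833.86 + £78,403.28 = £123,630.67.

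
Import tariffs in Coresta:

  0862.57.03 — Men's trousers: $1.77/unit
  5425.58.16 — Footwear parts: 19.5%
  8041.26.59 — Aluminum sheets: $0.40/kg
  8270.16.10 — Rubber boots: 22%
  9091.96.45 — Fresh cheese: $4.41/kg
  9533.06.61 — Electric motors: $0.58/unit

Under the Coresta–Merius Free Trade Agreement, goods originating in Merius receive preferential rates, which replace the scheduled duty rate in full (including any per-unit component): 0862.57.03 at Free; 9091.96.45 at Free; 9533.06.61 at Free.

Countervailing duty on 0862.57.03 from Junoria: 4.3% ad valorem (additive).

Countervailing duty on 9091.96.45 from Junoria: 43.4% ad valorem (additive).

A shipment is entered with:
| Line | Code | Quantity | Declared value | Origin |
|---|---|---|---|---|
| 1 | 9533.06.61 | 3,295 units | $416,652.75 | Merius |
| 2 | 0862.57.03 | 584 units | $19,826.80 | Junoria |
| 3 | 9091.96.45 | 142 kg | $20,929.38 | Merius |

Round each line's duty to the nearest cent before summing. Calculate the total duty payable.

Line 1 (9533.06.61, Merius, 3,295 units, $416,652.75):
Base rate for 9533.06.61 is $0.58/unit.
Origin Merius qualifies under the Coresta–Merius agreement and 9533.06.61 is covered: preferential rate Free applies instead.
Duty = $416,652.75 × 0% = $0.00.
Line 2 (0862.57.03, Junoria, 584 units, $19,826.80):
Base rate for 0862.57.03 is $1.77/unit.
0862.57.03 has an FTA preferential rate, but origin Junoria is not Merius; base rate stands.
Additional duty on 0862.57.03 from Junoria: +4.3% ad valorem. Applied ad valorem rate = 4.3%.
Duty = $19,826.80 × 4.3% + 584 × $1.77 = $1,886.23.
Line 3 (9091.96.45, Merius, 142 kg, $20,929.38):
Base rate for 9091.96.45 is $4.41/kg.
Origin Merius qualifies under the Coresta–Merius agreement and 9091.96.45 is covered: preferential rate Free applies instead.
The additional-duty order on 9091.96.45 targets Junoria, not Merius; it does not apply.
Duty = $20,929.38 × 0% = $0.00.
Total = $0.00 + $1,886.23 + $0.00 = $1,886.23.

$1,886.23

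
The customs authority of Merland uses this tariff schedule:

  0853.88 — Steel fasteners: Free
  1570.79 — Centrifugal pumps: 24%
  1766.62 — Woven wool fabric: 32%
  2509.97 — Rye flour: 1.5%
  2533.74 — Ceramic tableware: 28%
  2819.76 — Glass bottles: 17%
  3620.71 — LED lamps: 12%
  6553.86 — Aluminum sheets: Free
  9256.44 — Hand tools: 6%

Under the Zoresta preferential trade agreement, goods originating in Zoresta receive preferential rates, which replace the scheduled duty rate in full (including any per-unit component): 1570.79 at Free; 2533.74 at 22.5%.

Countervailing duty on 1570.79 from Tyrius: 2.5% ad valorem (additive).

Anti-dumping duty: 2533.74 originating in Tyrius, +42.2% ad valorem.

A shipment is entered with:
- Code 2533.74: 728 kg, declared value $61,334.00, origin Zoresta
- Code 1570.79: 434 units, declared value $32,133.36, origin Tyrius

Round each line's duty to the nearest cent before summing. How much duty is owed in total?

$22,315.49

Line 1 (2533.74, Zoresta, 728 kg, $61,334.00):
Base rate for 2533.74 is 28%.
Origin Zoresta qualifies under the Merland–Zoresta agreement and 2533.74 is covered: preferential rate 22.5% applies instead.
The additional-duty order on 2533.74 targets Tyrius, not Zoresta; it does not apply.
Duty = $61,334.00 × 22.5% = $13,800.15.
Line 2 (1570.79, Tyrius, 434 units, $32,133.36):
Base rate for 1570.79 is 24%.
1570.79 has an FTA preferential rate, but origin Tyrius is not Zoresta; base rate stands.
Additional duty on 1570.79 from Tyrius: +2.5%. Applied ad valorem rate: 24% + 2.5% = 26.5%.
Duty = $32,133.36 × 26.5% = $8,515.34.
Total = $13,800.15 + $8,515.34 = $22,315.49.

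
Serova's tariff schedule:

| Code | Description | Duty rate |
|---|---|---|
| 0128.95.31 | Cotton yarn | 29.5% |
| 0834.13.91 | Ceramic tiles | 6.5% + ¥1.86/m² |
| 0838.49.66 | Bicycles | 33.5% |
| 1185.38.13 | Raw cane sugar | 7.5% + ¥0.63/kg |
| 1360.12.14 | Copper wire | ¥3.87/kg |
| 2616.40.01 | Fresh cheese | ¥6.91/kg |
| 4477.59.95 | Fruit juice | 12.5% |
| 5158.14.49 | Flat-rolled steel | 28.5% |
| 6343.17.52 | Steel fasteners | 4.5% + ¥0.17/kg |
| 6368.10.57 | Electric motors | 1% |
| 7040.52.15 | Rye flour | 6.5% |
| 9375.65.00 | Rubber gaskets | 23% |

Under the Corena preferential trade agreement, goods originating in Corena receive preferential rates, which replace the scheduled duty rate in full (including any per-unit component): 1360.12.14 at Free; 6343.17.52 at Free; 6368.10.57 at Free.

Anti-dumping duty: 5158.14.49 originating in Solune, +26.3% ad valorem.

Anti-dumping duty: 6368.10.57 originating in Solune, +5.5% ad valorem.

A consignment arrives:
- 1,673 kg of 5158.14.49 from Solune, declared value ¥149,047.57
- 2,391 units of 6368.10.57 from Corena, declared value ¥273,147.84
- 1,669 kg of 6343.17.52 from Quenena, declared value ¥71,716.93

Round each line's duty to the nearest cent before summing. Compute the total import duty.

¥85,189.06

Line 1 (5158.14.49, Solune, 1,673 kg, ¥149,047.57):
Base rate for 5158.14.49 is 28.5%.
Additional duty on 5158.14.49 from Solune: +26.3%. Applied ad valorem rate: 28.5% + 26.3% = 54.8%.
Duty = ¥149,047.57 × 54.8% = ¥81,678.07.
Line 2 (6368.10.57, Corena, 2,391 units, ¥273,147.84):
Base rate for 6368.10.57 is 1%.
Origin Corena qualifies under the Serova–Corena agreement and 6368.10.57 is covered: preferential rate Free applies instead.
The additional-duty order on 6368.10.57 targets Solune, not Corena; it does not apply.
Duty = ¥273,147.84 × 0% = ¥0.00.
Line 3 (6343.17.52, Quenena, 1,669 kg, ¥71,716.93):
Base rate for 6343.17.52 is 4.5% + ¥0.17/kg.
6343.17.52 has an FTA preferential rate, but origin Quenena is not Corena; base rate stands.
Duty = ¥71,716.93 × 4.5% + 1,669 × ¥0.17 = ¥3,510.99.
Total = ¥81,678.07 + ¥0.00 + ¥3,510.99 = ¥85,189.06.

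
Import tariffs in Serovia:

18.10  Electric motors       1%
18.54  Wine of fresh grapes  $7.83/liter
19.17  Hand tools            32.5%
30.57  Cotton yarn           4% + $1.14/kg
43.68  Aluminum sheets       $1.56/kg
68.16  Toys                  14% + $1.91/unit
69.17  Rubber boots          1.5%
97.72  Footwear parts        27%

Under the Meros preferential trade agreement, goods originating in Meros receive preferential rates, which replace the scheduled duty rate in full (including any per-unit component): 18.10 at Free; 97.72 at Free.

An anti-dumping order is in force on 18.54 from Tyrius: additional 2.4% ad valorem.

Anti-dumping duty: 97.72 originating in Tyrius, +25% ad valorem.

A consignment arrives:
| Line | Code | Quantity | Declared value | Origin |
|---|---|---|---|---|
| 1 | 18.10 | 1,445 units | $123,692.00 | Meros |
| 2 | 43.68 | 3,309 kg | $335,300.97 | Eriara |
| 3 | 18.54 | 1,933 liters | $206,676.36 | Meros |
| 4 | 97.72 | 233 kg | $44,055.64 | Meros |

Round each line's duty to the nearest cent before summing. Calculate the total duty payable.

$20,297.43

Line 1 (18.10, Meros, 1,445 units, $123,692.00):
Base rate for 18.10 is 1%.
Origin Meros qualifies under the Serovia–Meros agreement and 18.10 is covered: preferential rate Free applies instead.
Duty = $123,692.00 × 0% = $0.00.
Line 2 (43.68, Eriara, 3,309 kg, $335,300.97):
Base rate for 43.68 is $1.56/kg.
Duty = 3,309 × $1.56 = $5,162.04.
Line 3 (18.54, Meros, 1,933 liters, $206,676.36):
Base rate for 18.54 is $7.83/liter.
Origin Meros is the FTA partner but 18.54 is not on the preference list; base rate stands.
The additional-duty order on 18.54 targets Tyrius, not Meros; it does not apply.
Duty = 1,933 × $7.83 = $15,135.39.
Line 4 (97.72, Meros, 233 kg, $44,055.64):
Base rate for 97.72 is 27%.
Origin Meros qualifies under the Serovia–Meros agreement and 97.72 is covered: preferential rate Free applies instead.
The additional-duty order on 97.72 targets Tyrius, not Meros; it does not apply.
Duty = $44,055.64 × 0% = $0.00.
Total = $0.00 + $5,162.04 + $15,135.39 + $0.00 = $20,297.43.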